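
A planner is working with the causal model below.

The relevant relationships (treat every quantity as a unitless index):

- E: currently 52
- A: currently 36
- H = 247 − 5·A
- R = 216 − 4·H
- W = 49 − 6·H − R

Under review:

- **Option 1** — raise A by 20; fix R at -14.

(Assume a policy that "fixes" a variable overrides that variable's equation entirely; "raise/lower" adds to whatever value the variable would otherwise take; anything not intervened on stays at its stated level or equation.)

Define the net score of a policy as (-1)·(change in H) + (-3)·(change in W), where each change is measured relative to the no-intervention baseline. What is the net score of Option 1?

-1586

Baseline:
  A = 36
  H = 247 − 5·36 = 67
  R = 216 − 4·67 = -52
  W = 49 − 6·67 − (-52) = -301
Option 1 (A + 20, R := -14):
  A = 36 + 20 = 56
  H = 247 − 5·56 = -33
  R = -14
  W = 49 − 6·(-33) − (-14) = 261
ΔH = -33 − 67 = -100; ΔW = 261 − (-301) = 562
Score = (-1)·(-100) + (-3)·562 = -1586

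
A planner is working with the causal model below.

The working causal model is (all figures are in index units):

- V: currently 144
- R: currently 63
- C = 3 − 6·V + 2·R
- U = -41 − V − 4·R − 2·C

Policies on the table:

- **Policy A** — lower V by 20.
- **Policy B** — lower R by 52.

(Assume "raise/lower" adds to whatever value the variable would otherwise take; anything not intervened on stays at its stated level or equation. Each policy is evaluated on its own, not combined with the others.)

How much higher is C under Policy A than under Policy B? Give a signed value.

Policy A (V − 20):
  V = 144 − 20 = 124
  R = 63
  C = 3 − 6·124 + 2·63 = -615
Policy B (R − 52):
  V = 144
  R = 63 − 52 = 11
  C = 3 − 6·144 + 2·11 = -839
C: -615 − (-839) = 224

224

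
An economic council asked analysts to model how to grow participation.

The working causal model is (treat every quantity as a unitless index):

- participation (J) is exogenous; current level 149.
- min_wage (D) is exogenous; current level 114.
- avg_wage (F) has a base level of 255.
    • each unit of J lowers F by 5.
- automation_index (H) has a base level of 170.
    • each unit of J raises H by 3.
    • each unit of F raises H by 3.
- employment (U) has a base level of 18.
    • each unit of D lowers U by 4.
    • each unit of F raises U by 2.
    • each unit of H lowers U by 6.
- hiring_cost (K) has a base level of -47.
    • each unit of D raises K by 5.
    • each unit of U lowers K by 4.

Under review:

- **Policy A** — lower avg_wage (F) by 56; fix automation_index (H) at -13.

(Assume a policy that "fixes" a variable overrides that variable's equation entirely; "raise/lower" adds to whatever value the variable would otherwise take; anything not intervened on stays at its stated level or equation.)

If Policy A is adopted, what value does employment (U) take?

-1452

Policy A (F − 56, H := -13):
  J = 149
  D = 114
  F = 255 − 5·149 (−56 from intervention) = -546
  H = -13
  U = 18 − 4·114 + 2·(-546) − 6·(-13) = -1452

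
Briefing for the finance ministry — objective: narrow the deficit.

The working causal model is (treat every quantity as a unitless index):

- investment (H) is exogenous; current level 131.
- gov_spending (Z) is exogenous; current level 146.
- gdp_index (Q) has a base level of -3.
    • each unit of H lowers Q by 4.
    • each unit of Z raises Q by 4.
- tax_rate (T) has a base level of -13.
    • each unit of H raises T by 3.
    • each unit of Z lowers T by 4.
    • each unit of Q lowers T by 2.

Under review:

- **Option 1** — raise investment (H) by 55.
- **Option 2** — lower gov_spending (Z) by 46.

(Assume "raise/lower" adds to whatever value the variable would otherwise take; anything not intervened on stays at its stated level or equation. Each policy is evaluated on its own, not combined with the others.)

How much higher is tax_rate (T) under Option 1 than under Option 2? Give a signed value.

53

Option 1 (H + 55):
  H = 131 + 55 = 186
  Z = 146
  Q = -3 − 4·186 + 4·146 = -163
  T = -13 + 3·186 − 4·146 − 2·(-163) = 287
Option 2 (Z − 46):
  H = 131
  Z = 146 − 46 = 100
  Q = -3 − 4·131 + 4·100 = -127
  T = -13 + 3·131 − 4·100 − 2·(-127) = 234
T: 287 − 234 = 53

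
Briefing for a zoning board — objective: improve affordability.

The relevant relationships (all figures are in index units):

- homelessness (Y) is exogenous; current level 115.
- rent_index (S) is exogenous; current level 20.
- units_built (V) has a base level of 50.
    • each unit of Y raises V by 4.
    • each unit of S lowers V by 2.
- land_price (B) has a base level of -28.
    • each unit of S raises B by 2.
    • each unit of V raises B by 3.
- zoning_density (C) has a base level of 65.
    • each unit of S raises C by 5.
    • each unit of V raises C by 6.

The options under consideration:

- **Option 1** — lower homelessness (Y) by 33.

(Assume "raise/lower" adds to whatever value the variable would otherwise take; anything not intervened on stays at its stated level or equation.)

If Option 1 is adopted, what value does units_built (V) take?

Option 1 (Y − 33):
  Y = 115 − 33 = 82
  S = 20
  V = 50 + 4·82 − 2·20 = 338

338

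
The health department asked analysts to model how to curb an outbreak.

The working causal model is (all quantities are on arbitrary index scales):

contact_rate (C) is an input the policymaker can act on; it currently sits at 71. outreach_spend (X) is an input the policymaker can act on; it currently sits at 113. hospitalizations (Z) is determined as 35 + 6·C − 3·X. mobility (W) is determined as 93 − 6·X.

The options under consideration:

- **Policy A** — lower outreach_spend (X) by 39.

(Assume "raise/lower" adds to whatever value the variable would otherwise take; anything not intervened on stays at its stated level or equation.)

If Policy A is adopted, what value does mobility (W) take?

-351

Policy A (X − 39):
  X = 113 − 39 = 74
  W = 93 − 6·74 = -351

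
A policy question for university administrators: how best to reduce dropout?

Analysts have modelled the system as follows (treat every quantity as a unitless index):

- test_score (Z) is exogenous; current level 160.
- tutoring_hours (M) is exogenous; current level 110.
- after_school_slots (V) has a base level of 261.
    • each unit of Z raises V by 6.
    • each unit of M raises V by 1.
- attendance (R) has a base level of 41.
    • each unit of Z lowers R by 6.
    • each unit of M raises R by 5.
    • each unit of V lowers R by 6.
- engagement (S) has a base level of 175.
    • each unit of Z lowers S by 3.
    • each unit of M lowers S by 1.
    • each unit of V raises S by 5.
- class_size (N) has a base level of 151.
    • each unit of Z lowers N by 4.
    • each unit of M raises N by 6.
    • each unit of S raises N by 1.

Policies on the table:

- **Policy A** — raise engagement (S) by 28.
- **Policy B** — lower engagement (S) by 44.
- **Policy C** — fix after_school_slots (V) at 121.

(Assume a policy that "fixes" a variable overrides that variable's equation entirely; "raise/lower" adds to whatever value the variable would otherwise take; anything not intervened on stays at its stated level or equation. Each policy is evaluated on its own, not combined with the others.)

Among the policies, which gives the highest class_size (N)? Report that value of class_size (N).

Policy A (S + 28):
  Z = 160
  M = 110
  V = 261 + 6·160 + 110 = 1331
  S = 175 − 3·160 − 110 + 5·1331 (+28 from intervention) = 6268
  N = 151 − 4·160 + 6·110 + 6268 = 6439
Policy B (S − 44):
  Z = 160
  M = 110
  V = 261 + 6·160 + 110 = 1331
  S = 175 − 3·160 − 110 + 5·1331 (−44 from intervention) = 6196
  N = 151 − 4·160 + 6·110 + 6196 = 6367
Policy C (V := 121):
  Z = 160
  M = 110
  V = 121
  S = 175 − 3·160 − 110 + 5·121 = 190
  N = 151 − 4·160 + 6·110 + 190 = 361
Comparing — Policy A: N=6439, Policy B: N=6367, Policy C: N=361. Highest is 6439 (Policy A).

6439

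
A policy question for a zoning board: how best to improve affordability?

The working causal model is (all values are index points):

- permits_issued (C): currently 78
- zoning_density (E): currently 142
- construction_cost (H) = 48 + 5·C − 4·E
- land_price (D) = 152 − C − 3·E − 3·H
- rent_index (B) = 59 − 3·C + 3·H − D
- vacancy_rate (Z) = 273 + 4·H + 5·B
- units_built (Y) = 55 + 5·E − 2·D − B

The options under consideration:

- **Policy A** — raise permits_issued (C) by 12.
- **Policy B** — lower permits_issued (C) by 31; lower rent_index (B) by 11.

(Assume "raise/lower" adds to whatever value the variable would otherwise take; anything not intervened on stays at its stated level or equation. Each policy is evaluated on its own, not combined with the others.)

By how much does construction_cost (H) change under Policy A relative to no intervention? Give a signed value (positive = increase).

Baseline:
  C = 78
  E = 142
  H = 48 + 5·78 − 4·142 = -130
Policy A (C + 12):
  C = 78 + 12 = 90
  E = 142
  H = 48 + 5·90 − 4·142 = -70
Change in H: -70 − (-130) = 60

60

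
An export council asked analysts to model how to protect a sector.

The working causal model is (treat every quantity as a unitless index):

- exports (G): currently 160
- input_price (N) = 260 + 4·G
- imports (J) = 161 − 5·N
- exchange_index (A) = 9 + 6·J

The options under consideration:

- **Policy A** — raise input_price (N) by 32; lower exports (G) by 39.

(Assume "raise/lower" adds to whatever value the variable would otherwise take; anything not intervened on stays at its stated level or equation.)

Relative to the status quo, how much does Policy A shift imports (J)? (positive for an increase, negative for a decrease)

620

Baseline:
  G = 160
  N = 260 + 4·160 = 900
  J = 161 − 5·900 = -4339
Policy A (N + 32, G − 39):
  G = 160 − 39 = 121
  N = 260 + 4·121 (+32 from intervention) = 776
  J = 161 − 5·776 = -3719
Change in J: -3719 − (-4339) = 620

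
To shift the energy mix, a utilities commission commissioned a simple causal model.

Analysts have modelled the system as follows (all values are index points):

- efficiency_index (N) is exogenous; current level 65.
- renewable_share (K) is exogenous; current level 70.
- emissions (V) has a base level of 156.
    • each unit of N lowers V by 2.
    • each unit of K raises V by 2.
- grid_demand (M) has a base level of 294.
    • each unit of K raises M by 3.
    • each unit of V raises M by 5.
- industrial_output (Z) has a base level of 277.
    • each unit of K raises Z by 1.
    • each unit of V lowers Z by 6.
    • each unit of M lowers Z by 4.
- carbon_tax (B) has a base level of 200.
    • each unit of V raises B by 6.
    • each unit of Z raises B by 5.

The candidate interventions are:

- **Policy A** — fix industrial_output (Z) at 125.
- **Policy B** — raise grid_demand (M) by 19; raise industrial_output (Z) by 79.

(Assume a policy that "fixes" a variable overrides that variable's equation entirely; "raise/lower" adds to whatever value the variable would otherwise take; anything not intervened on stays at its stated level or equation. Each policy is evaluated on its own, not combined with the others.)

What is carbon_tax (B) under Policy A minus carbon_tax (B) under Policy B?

Policy A (Z := 125):
  N = 65
  K = 70
  V = 156 − 2·65 + 2·70 = 166
  M = 294 + 3·70 + 5·166 = 1334
  Z = 125
  B = 200 + 6·166 + 5·125 = 1821
Policy B (M + 19, Z + 79):
  N = 65
  K = 70
  V = 156 − 2·65 + 2·70 = 166
  M = 294 + 3·70 + 5·166 (+19 from intervention) = 1353
  Z = 277 + 70 − 6·166 − 4·1353 (+79 from intervention) = -5982
  B = 200 + 6·166 + 5·(-5982) = -28714
B: 1821 − (-28714) = 30535

30535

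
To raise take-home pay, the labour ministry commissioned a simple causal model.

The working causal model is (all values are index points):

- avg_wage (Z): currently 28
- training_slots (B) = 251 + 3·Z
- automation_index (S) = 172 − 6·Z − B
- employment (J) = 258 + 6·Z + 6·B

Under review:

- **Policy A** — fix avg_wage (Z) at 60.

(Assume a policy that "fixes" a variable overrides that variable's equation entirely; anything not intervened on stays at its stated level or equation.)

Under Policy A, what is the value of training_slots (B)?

Policy A (Z := 60):
  Z = 60
  B = 251 + 3·60 = 431

431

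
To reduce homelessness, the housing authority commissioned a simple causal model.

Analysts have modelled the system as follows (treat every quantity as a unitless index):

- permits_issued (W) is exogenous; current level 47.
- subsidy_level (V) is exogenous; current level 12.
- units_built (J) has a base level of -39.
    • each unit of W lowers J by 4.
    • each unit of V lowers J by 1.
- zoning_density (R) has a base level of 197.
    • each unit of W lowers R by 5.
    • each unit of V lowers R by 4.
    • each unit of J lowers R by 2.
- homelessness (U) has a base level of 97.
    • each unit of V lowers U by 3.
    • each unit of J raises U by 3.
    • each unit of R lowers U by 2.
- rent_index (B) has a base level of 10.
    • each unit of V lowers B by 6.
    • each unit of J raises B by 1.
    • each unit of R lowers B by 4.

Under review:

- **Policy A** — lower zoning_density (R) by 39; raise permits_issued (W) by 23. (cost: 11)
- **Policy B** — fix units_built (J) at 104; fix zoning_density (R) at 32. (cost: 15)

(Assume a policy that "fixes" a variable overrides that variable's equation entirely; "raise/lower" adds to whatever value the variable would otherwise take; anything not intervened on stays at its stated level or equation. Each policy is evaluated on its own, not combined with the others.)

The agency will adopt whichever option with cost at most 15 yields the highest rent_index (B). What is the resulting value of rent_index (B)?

-86

Policy A (R − 39, W + 23):
  W = 47 + 23 = 70
  V = 12
  J = -39 − 4·70 − 12 = -331
  R = 197 − 5·70 − 4·12 − 2·(-331) (−39 from intervention) = 422
  B = 10 − 6·12 + (-331) − 4·422 = -2081
Policy B (J := 104, R := 32):
  W = 47
  V = 12
  J = 104
  R = 32
  B = 10 − 6·12 + 104 − 4·32 = -86
Comparing — Policy A: B=-2081, Policy B: B=-86. Highest is -86 (Policy B).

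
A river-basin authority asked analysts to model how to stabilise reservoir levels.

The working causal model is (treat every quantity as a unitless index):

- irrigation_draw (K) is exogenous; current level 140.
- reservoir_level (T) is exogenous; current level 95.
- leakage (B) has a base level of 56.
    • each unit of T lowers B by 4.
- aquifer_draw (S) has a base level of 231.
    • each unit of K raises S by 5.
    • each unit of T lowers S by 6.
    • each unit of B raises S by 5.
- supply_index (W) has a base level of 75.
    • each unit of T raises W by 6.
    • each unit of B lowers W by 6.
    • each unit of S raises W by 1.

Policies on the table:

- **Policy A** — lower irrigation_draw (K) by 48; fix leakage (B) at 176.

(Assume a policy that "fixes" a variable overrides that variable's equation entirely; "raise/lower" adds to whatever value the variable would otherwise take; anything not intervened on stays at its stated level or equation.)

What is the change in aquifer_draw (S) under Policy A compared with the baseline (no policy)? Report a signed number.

Baseline:
  K = 140
  T = 95
  B = 56 − 4·95 = -324
  S = 231 + 5·140 − 6·95 + 5·(-324) = -1259
Policy A (K − 48, B := 176):
  K = 140 − 48 = 92
  T = 95
  B = 176
  S = 231 + 5·92 − 6·95 + 5·176 = 1001
Change in S: 1001 − (-1259) = 2260

2260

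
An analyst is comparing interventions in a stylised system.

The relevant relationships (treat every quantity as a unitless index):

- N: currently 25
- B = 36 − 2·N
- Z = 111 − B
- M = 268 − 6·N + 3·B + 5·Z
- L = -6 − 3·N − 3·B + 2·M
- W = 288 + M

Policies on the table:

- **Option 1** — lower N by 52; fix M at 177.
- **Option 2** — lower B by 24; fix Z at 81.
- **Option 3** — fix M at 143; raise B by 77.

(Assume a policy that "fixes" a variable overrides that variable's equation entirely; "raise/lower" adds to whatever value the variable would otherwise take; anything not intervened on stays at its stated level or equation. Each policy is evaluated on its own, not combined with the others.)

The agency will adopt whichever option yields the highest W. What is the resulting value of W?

Option 1 (N − 52, M := 177):
  N = 25 − 52 = -27
  B = 36 − 2·(-27) = 90
  Z = 111 − 90 = 21
  M = 177
  W = 288 + 177 = 465
Option 2 (B − 24, Z := 81):
  N = 25
  B = 36 − 2·25 (−24 from intervention) = -38
  Z = 81
  M = 268 − 6·25 + 3·(-38) + 5·81 = 409
  W = 288 + 409 = 697
Option 3 (M := 143, B + 77):
  N = 25
  B = 36 − 2·25 (+77 from intervention) = 63
  Z = 111 − 63 = 48
  M = 143
  W = 288 + 143 = 431
Comparing — Option 1: W=465, Option 2: W=697, Option 3: W=431. Highest is 697 (Option 2).

697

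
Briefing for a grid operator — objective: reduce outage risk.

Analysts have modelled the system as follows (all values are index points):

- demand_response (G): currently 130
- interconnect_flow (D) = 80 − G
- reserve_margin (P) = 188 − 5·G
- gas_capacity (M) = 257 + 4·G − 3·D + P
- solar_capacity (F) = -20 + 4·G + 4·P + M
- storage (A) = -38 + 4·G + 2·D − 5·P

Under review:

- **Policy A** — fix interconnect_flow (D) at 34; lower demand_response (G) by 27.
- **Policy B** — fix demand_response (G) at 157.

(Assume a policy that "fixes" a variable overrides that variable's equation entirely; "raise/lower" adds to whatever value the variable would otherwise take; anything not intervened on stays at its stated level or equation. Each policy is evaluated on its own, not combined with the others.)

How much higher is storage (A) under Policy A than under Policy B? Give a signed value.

-1344

Policy A (D := 34, G − 27):
  G = 130 − 27 = 103
  D = 34
  P = 188 − 5·103 = -327
  A = -38 + 4·103 + 2·34 − 5·(-327) = 2077
Policy B (G := 157):
  G = 157
  D = 80 − 157 = -77
  P = 188 − 5·157 = -597
  A = -38 + 4·157 + 2·(-77) − 5·(-597) = 3421
A: 2077 − 3421 = -1344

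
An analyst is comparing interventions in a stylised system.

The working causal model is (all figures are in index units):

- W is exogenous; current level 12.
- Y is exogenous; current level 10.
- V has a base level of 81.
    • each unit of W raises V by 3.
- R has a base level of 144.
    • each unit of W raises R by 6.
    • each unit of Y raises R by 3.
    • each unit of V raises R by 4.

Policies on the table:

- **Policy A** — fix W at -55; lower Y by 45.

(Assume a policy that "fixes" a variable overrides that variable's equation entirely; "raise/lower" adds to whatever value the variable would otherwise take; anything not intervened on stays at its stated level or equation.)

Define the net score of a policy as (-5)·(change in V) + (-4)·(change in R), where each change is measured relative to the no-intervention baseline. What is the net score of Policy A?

Baseline:
  W = 12
  Y = 10
  V = 81 + 3·12 = 117
  R = 144 + 6·12 + 3·10 + 4·117 = 714
Policy A (W := -55, Y − 45):
  W = -55
  Y = 10 − 45 = -35
  V = 81 + 3·(-55) = -84
  R = 144 + 6·(-55) + 3·(-35) + 4·(-84) = -627
ΔV = -84 − 117 = -201; ΔR = -627 − 714 = -1341
Score = (-5)·(-201) + (-4)·(-1341) = 6369

6369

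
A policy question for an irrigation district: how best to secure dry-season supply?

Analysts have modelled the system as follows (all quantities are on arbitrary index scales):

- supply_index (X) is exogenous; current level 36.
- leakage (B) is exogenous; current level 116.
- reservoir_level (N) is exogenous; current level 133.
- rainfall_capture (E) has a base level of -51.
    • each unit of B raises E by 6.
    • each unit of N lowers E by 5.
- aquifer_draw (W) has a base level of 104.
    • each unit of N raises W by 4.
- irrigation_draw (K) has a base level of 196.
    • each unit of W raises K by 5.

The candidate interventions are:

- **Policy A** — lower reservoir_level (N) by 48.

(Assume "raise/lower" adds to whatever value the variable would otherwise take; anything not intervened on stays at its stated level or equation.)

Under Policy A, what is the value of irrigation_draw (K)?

2416

Policy A (N − 48):
  N = 133 − 48 = 85
  W = 104 + 4·85 = 444
  K = 196 + 5·444 = 2416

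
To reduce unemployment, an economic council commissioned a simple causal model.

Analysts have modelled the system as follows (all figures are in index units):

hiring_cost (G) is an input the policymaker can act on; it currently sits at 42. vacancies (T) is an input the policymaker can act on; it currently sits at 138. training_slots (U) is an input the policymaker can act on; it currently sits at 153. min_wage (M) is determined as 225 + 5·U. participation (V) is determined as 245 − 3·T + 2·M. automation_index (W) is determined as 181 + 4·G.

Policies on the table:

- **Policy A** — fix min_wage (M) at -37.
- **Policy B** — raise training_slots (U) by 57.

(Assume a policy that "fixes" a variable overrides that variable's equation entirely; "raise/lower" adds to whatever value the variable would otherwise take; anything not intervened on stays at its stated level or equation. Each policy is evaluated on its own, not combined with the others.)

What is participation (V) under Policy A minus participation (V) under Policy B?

-2624

Policy A (M := -37):
  T = 138
  U = 153
  M = -37
  V = 245 − 3·138 + 2·(-37) = -243
Policy B (U + 57):
  T = 138
  U = 153 + 57 = 210
  M = 225 + 5·210 = 1275
  V = 245 − 3·138 + 2·1275 = 2381
V: -243 − 2381 = -2624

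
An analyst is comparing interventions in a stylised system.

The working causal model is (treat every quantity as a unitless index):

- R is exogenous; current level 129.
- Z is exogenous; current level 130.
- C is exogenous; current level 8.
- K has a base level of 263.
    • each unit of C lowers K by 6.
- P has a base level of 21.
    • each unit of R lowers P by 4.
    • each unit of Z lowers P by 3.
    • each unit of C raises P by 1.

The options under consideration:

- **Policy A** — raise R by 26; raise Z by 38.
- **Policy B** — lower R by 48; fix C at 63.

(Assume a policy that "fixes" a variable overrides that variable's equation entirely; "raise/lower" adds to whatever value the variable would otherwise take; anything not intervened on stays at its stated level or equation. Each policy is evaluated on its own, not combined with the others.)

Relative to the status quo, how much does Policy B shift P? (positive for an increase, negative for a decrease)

Baseline:
  R = 129
  Z = 130
  C = 8
  P = 21 − 4·129 − 3·130 + 8 = -877
Policy B (R − 48, C := 63):
  R = 129 − 48 = 81
  Z = 130
  C = 63
  P = 21 − 4·81 − 3·130 + 63 = -630
Change in P: -630 − (-877) = 247

247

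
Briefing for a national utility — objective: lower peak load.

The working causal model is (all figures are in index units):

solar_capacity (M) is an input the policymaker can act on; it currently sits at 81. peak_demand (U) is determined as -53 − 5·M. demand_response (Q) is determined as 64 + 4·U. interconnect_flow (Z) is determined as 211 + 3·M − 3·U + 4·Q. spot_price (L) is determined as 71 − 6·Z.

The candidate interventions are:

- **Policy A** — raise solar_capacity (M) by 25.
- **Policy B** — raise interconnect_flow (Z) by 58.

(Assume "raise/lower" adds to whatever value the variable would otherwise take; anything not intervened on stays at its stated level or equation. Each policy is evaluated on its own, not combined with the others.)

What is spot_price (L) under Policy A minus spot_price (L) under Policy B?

9648

Policy A (M + 25):
  M = 81 + 25 = 106
  U = -53 − 5·106 = -583
  Q = 64 + 4·(-583) = -2268
  Z = 211 + 3·106 − 3·(-583) + 4·(-2268) = -6794
  L = 71 − 6·(-6794) = 40835
Policy B (Z + 58):
  M = 81
  U = -53 − 5·81 = -458
  Q = 64 + 4·(-458) = -1768
  Z = 211 + 3·81 − 3·(-458) + 4·(-1768) (+58 from intervention) = -5186
  L = 71 − 6·(-5186) = 31187
L: 40835 − 31187 = 9648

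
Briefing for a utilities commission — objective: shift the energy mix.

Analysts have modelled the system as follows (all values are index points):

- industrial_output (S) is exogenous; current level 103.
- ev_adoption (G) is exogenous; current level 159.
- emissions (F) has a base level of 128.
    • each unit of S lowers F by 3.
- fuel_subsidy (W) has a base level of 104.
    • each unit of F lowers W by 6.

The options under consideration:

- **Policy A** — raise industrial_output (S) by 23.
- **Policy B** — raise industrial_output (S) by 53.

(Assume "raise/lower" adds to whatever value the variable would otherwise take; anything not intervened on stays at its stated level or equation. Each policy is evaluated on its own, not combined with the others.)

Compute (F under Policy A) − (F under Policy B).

90

Policy A (S + 23):
  S = 103 + 23 = 126
  F = 128 − 3·126 = -250
Policy B (S + 53):
  S = 103 + 53 = 156
  F = 128 − 3·156 = -340
F: -250 − (-340) = 90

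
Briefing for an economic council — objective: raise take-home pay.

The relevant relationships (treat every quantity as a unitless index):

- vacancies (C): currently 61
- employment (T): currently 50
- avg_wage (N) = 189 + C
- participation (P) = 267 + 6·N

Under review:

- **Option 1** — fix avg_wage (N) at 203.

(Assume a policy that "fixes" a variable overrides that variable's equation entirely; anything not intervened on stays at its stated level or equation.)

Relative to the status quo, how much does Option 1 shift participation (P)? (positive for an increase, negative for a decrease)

-282

Baseline:
  C = 61
  N = 189 + 61 = 250
  P = 267 + 6·250 = 1767
Option 1 (N := 203):
  C = 61
  N = 203
  P = 267 + 6·203 = 1485
Change in P: 1485 − 1767 = -282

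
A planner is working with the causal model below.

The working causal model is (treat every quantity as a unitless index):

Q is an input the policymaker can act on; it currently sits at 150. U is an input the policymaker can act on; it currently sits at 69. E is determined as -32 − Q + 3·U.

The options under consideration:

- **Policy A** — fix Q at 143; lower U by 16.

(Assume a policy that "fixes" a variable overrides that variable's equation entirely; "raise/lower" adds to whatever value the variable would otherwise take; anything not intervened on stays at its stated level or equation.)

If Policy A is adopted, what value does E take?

-16

Policy A (Q := 143, U − 16):
  Q = 143
  U = 69 − 16 = 53
  E = -32 − 143 + 3·53 = -16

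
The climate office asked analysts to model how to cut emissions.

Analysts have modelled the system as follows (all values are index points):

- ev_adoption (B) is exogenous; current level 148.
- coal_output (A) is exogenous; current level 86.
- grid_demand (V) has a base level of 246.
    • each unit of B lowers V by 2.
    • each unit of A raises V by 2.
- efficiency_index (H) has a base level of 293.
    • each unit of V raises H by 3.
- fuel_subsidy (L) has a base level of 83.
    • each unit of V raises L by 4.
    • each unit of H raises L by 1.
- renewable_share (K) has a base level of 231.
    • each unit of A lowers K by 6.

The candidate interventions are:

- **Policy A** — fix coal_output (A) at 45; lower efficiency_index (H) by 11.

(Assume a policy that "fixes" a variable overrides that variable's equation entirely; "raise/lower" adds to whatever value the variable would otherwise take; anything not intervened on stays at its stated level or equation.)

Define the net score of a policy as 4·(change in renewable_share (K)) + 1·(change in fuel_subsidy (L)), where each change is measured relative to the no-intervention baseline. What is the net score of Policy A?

Baseline:
  B = 148
  A = 86
  V = 246 − 2·148 + 2·86 = 122
  H = 293 + 3·122 = 659
  L = 83 + 4·122 + 659 = 1230
  K = 231 − 6·86 = -285
Policy A (A := 45, H − 11):
  B = 148
  A = 45
  V = 246 − 2·148 + 2·45 = 40
  H = 293 + 3·40 (−11 from intervention) = 402
  L = 83 + 4·40 + 402 = 645
  K = 231 − 6·45 = -39
ΔK = -39 − (-285) = 246; ΔL = 645 − 1230 = -585
Score = 4·246 + 1·(-585) = 399

399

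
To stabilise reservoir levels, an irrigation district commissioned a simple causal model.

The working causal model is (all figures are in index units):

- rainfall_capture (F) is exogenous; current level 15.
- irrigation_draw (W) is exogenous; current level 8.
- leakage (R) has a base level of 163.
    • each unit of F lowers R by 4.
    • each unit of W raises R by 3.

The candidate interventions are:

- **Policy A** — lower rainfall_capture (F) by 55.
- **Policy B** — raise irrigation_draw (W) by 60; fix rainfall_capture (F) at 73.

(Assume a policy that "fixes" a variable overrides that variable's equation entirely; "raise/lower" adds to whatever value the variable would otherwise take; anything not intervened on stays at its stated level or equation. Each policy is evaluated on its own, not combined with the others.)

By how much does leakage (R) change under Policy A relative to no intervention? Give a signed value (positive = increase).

Baseline:
  F = 15
  W = 8
  R = 163 − 4·15 + 3·8 = 127
Policy A (F − 55):
  F = 15 − 55 = -40
  W = 8
  R = 163 − 4·(-40) + 3·8 = 347
Change in R: 347 − 127 = 220

220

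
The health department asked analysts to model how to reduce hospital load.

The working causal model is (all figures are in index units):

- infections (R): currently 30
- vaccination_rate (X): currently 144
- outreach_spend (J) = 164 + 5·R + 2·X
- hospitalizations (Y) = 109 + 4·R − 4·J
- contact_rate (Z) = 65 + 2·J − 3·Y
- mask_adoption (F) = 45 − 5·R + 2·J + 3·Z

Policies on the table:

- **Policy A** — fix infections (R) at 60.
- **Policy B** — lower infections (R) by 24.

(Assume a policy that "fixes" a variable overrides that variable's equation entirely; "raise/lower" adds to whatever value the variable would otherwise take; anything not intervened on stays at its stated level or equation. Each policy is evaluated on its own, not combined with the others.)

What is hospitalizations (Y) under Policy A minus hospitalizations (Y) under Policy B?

Policy A (R := 60):
  R = 60
  X = 144
  J = 164 + 5·60 + 2·144 = 752
  Y = 109 + 4·60 − 4·752 = -2659
Policy B (R − 24):
  R = 30 − 24 = 6
  X = 144
  J = 164 + 5·6 + 2·144 = 482
  Y = 109 + 4·6 − 4·482 = -1795
Y: -2659 − (-1795) = -864

-864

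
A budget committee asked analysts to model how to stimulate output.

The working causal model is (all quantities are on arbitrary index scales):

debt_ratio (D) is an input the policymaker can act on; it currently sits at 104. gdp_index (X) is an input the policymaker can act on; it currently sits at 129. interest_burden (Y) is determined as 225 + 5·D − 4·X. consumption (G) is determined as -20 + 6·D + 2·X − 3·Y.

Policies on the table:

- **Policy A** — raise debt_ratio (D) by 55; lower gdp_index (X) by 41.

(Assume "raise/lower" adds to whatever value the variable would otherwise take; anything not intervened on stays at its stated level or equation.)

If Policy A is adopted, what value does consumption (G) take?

Policy A (D + 55, X − 41):
  D = 104 + 55 = 159
  X = 129 − 41 = 88
  Y = 225 + 5·159 − 4·88 = 668
  G = -20 + 6·159 + 2·88 − 3·668 = -894

-894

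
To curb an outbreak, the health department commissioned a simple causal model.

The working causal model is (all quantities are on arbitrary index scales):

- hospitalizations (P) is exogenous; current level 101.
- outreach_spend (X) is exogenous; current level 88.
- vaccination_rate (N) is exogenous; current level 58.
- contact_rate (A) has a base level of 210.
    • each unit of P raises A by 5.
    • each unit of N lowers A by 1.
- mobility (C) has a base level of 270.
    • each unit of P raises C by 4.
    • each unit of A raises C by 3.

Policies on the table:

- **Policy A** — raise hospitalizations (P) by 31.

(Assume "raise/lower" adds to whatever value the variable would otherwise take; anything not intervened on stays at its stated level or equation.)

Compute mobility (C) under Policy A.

Policy A (P + 31):
  P = 101 + 31 = 132
  N = 58
  A = 210 + 5·132 − 58 = 812
  C = 270 + 4·132 + 3·812 = 3234

3234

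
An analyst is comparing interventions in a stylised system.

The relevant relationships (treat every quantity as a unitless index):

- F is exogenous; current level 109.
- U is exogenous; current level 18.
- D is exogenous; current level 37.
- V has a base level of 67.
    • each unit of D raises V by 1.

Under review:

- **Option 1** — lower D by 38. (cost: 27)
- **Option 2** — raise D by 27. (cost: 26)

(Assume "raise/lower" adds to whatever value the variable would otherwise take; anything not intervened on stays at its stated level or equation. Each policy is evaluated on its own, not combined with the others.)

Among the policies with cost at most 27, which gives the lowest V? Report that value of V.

66

Option 1 (D − 38):
  D = 37 − 38 = -1
  V = 67 + (-1) = 66
Option 2 (D + 27):
  D = 37 + 27 = 64
  V = 67 + 64 = 131
Comparing — Option 1: V=66, Option 2: V=131. Lowest is 66 (Option 1).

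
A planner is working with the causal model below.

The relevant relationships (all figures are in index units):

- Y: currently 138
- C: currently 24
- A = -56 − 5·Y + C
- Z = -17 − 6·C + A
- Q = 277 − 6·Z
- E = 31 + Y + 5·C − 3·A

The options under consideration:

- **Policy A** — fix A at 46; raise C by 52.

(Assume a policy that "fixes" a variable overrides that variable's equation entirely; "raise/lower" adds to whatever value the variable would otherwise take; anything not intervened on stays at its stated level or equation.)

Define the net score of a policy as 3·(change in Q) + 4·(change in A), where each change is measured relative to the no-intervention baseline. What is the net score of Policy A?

-5136

Baseline:
  Y = 138
  C = 24
  A = -56 − 5·138 + 24 = -722
  Z = -17 − 6·24 + (-722) = -883
  Q = 277 − 6·(-883) = 5575
Policy A (A := 46, C + 52):
  Y = 138
  C = 24 + 52 = 76
  A = 46
  Z = -17 − 6·76 + 46 = -427
  Q = 277 − 6·(-427) = 2839
ΔQ = 2839 − 5575 = -2736; ΔA = 46 − (-722) = 768
Score = 3·(-2736) + 4·768 = -5136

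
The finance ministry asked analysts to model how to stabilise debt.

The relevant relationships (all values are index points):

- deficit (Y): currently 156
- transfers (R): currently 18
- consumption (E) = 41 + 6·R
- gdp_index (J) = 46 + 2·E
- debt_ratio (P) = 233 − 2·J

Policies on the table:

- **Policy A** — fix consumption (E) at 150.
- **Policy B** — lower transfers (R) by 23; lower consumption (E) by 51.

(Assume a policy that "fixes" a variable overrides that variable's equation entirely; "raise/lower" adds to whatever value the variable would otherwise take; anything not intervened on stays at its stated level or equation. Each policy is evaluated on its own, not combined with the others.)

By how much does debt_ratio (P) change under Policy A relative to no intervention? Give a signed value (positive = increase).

Baseline:
  R = 18
  E = 41 + 6·18 = 149
  J = 46 + 2·149 = 344
  P = 233 − 2·344 = -455
Policy A (E := 150):
  R = 18
  E = 150
  J = 46 + 2·150 = 346
  P = 233 − 2·346 = -459
Change in P: -459 − (-455) = -4

-4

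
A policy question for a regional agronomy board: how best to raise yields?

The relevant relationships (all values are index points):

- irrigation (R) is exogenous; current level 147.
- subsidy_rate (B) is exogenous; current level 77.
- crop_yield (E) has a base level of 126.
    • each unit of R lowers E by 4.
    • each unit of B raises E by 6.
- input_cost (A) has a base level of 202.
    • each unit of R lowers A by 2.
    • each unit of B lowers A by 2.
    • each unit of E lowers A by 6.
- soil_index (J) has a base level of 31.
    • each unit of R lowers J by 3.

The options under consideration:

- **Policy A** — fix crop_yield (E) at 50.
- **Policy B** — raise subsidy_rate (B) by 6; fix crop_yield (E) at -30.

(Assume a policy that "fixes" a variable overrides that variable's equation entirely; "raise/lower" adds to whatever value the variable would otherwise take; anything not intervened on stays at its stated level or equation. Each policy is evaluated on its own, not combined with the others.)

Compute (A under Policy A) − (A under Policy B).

Policy A (E := 50):
  R = 147
  B = 77
  E = 50
  A = 202 − 2·147 − 2·77 − 6·50 = -546
Policy B (B + 6, E := -30):
  R = 147
  B = 77 + 6 = 83
  E = -30
  A = 202 − 2·147 − 2·83 − 6·(-30) = -78
A: -546 − (-78) = -468

-468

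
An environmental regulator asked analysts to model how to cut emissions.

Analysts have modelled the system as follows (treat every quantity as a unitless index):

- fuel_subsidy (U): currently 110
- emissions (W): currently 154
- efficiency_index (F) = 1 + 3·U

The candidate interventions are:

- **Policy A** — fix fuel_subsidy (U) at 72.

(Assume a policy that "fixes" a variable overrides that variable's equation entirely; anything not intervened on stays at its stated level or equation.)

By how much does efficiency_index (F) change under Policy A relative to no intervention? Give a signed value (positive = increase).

-114

Baseline:
  U = 110
  F = 1 + 3·110 = 331
Policy A (U := 72):
  U = 72
  F = 1 + 3·72 = 217
Change in F: 217 − 331 = -114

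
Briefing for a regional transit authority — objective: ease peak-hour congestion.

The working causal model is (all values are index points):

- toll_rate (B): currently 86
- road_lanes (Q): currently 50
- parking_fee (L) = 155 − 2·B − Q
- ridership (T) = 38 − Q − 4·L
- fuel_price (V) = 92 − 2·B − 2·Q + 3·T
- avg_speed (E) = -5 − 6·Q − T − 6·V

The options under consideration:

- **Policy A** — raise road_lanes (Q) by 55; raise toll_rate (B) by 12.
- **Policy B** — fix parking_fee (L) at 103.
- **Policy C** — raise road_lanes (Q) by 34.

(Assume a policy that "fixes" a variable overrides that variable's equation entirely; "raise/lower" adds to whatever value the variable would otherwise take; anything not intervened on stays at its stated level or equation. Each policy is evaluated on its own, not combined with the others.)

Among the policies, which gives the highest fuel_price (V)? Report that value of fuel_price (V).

Policy A (Q + 55, B + 12):
  B = 86 + 12 = 98
  Q = 50 + 55 = 105
  L = 155 − 2·98 − 105 = -146
  T = 38 − 105 − 4·(-146) = 517
  V = 92 − 2·98 − 2·105 + 3·517 = 1237
Policy B (L := 103):
  B = 86
  Q = 50
  L = 103
  T = 38 − 50 − 4·103 = -424
  V = 92 − 2·86 − 2·50 + 3·(-424) = -1452
Policy C (Q + 34):
  B = 86
  Q = 50 + 34 = 84
  L = 155 − 2·86 − 84 = -101
  T = 38 − 84 − 4·(-101) = 358
  V = 92 − 2·86 − 2·84 + 3·358 = 826
Comparing — Policy A: V=1237, Policy B: V=-1452, Policy C: V=826. Highest is 1237 (Policy A).

1237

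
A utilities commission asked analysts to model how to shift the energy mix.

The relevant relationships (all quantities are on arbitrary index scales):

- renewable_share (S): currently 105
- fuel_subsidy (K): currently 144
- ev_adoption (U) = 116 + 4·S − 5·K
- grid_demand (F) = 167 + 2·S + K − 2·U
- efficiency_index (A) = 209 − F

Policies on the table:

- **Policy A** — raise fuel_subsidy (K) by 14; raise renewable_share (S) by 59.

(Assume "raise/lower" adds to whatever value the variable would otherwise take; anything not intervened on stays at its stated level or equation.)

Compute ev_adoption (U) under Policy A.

-18

Policy A (K + 14, S + 59):
  S = 105 + 59 = 164
  K = 144 + 14 = 158
  U = 116 + 4·164 − 5·158 = -18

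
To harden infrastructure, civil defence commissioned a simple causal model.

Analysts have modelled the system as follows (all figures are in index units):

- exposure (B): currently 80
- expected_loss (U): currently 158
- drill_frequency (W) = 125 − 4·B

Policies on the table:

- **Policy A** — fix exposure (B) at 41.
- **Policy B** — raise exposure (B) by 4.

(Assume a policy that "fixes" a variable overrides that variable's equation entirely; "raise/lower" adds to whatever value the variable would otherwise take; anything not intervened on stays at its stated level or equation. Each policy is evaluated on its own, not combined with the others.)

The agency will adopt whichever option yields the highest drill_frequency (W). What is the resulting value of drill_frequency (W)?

Policy A (B := 41):
  B = 41
  W = 125 − 4·41 = -39
Policy B (B + 4):
  B = 80 + 4 = 84
  W = 125 − 4·84 = -211
Comparing — Policy A: W=-39, Policy B: W=-211. Highest is -39 (Policy A).

-39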